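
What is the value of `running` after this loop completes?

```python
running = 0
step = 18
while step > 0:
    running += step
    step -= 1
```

Let's trace through this code step by step.

Initialize: running = 0
Initialize: step = 18
Entering loop: while step > 0:
After iteration 1: running = 18, step = 17
After iteration 2: running = 35, step = 16
After iteration 3: running = 51, step = 15
After iteration 4: running = 66, step = 14
After iteration 5: running = 80, step = 13
After iteration 6: running = 93, step = 12
After iteration 7: running = 105, step = 11
After iteration 8: running = 116, step = 10
After iteration 9: running = 126, step = 9
After iteration 10: running = 135, step = 8
After iteration 11: running = 143, step = 7
After iteration 12: running = 150, step = 6
After iteration 13: running = 156, step = 5
After iteration 14: running = 161, step = 4
After iteration 15: running = 165, step = 3
After iteration 16: running = 168, step = 2
After iteration 17: running = 170, step = 1
After iteration 18: running = 171, step = 0
Loop ends.

Final answer: 171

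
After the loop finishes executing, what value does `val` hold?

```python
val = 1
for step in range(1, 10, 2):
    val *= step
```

Let's trace through this code step by step.

Initialize: val = 1
Entering loop: for step in range(1, 10, 2):
After iteration 1: step = 1, val = 1
After iteration 2: step = 3, val = 3
After iteration 3: step = 5, val = 15
After iteration 4: step = 7, val = 105
After iteration 5: step = 9, val = 945
Loop ends.

Final answer: 945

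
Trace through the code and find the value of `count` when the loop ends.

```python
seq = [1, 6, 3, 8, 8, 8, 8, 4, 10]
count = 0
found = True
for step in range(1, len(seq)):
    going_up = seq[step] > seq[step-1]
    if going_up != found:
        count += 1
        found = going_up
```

Let's trace through this code step by step.

Initialize: seq = [1, 6, 3, 8, 8, 8, 8, 4, 10]
Initialize: count = 0
Initialize: found = True
Entering loop: for step in range(1, len(seq)):
After iteration 1: step = 1, count = 0, found = True, going_up = True
After iteration 2: step = 2, count = 1, found = False, going_up = False
After iteration 3: step = 3, count = 2, found = True, going_up = True
After iteration 4: step = 4, count = 3, found = False, going_up = False
After iteration 5: step = 5, count = 3, found = False, going_up = False
After iteration 6: step = 6, count = 3, found = False, going_up = False
After iteration 7: step = 7, count = 3, found = False, going_up = False
After iteration 8: step = 8, count = 4, found = True, going_up = True
Loop ends.

Final answer: 4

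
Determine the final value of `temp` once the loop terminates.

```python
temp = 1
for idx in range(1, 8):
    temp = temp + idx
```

Let's trace through this code step by step.

Initialize: temp = 1
Entering loop: for idx in range(1, 8):
After iteration 1: idx = 1, temp = 2
After iteration 2: idx = 2, temp = 4
After iteration 3: idx = 3, temp = 7
After iteration 4: idx = 4, temp = 11
After iteration 5: idx = 5, temp = 16
After iteration 6: idx = 6, temp = 22
After iteration 7: idx = 7, temp = 29
Loop ends.

Final answer: 29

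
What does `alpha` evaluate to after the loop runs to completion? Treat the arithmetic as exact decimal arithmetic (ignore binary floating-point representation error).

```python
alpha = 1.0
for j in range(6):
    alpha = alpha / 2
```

Let's trace through this code step by step.

Initialize: alpha = 1.0
Entering loop: for j in range(6):
After iteration 1: j = 0, alpha = 0.5
After iteration 2: j = 1, alpha = 0.25
After iteration 3: j = 2, alpha = 0.125
After iteration 4: j = 3, alpha = 0.0625
After iteration 5: j = 4, alpha = 0.03125
After iteration 6: j = 5, alpha = 0.015625
Loop ends.

Final answer: 0.015625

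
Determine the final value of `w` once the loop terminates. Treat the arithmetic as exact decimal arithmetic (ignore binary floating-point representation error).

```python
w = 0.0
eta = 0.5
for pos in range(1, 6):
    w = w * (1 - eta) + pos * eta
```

Let's trace through this code step by step.

Initialize: w = 0.0
Initialize: eta = 0.5
Entering loop: for pos in range(1, 6):
After iteration 1: pos = 1, w = 0.5
After iteration 2: pos = 2, w = 1.25
After iteration 3: pos = 3, w = 2.125
After iteration 4: pos = 4, w = 3.0625
After iteration 5: pos = 5, w = 4.03125
Loop ends.

Final answer: 4.03125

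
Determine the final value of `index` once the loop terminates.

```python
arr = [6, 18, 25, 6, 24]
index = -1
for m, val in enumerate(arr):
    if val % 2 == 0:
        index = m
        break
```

Let's trace through this code step by step.

Initialize: arr = [6, 18, 25, 6, 24]
Initialize: index = -1
Entering loop: for m, val in enumerate(arr):
After iteration 1: m = 0, val = 6, index = 0
Loop ends.

Final answer: 0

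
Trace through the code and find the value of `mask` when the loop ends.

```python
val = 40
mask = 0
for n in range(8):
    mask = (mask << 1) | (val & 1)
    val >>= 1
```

Let's trace through this code step by step.

Initialize: val = 40
Initialize: mask = 0
Entering loop: for n in range(8):
After iteration 1: n = 0, val = 20, mask = 0
After iteration 2: n = 1, val = 10, mask = 0
After iteration 3: n = 2, val = 5, mask = 0
After iteration 4: n = 3, val = 2, mask = 1
After iteration 5: n = 4, val = 1, mask = 2
After iteration 6: n = 5, val = 0, mask = 5
After iteration 7: n = 6, val = 0, mask = 10
After iteration 8: n = 7, val = 0, mask = 20
Loop ends.

Final answer: 20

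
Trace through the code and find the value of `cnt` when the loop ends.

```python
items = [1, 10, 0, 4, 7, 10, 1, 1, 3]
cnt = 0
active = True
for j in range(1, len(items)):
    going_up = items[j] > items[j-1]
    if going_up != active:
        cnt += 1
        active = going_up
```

Let's trace through this code step by step.

Initialize: items = [1, 10, 0, 4, 7, 10, 1, 1, 3]
Initialize: cnt = 0
Initialize: active = True
Entering loop: for j in range(1, len(items)):
After iteration 1: j = 1, cnt = 0, active = True, going_up = True
After iteration 2: j = 2, cnt = 1, active = False, going_up = False
After iteration 3: j = 3, cnt = 2, active = True, going_up = True
After iteration 4: j = 4, cnt = 2, active = True, going_up = True
After iteration 5: j = 5, cnt = 2, active = True, going_up = True
After iteration 6: j = 6, cnt = 3, active = False, going_up = False
After iteration 7: j = 7, cnt = 3, active = False, going_up = False
After iteration 8: j = 8, cnt = 4, active = True, going_up = True
Loop ends.

Final answer: 4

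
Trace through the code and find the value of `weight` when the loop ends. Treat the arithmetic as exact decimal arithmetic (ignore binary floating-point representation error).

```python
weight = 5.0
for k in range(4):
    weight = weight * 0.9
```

Let's trace through this code step by step.

Initialize: weight = 5.0
Entering loop: for k in range(4):
After iteration 1: k = 0, weight = 4.5
After iteration 2: k = 1, weight = 4.05
After iteration 3: k = 2, weight = 3.645
After iteration 4: k = 3, weight = 3.2805
Loop ends.

Final answer: 3.2805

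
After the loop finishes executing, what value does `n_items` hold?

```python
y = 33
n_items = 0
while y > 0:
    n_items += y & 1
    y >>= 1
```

Let's trace through this code step by step.

Initialize: y = 33
Initialize: n_items = 0
Entering loop: while y > 0:
After iteration 1: y = 16, n_items = 1
After iteration 2: y = 8, n_items = 1
After iteration 3: y = 4, n_items = 1
After iteration 4: y = 2, n_items = 1
After iteration 5: y = 1, n_items = 1
After iteration 6: y = 0, n_items = 2
Loop ends.

Final answer: 2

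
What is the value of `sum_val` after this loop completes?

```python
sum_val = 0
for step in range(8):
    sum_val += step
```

Let's trace through this code step by step.

Initialize: sum_val = 0
Entering loop: for step in range(8):
After iteration 1: step = 0, sum_val = 0
After iteration 2: step = 1, sum_val = 1
After iteration 3: step = 2, sum_val = 3
After iteration 4: step = 3, sum_val = 6
After iteration 5: step = 4, sum_val = 10
After iteration 6: step = 5, sum_val = 15
After iteration 7: step = 6, sum_val = 21
After iteration 8: step = 7, sum_val = 28
Loop ends.

Final answer: 28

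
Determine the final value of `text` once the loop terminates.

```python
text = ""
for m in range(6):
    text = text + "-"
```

Let's trace through this code step by step.

Initialize: text = ''
Entering loop: for m in range(6):
After iteration 1: m = 0, text = '-'
After iteration 2: m = 1, text = '--'
After iteration 3: m = 2, text = '---'
After iteration 4: m = 3, text = '----'
After iteration 5: m = 4, text = '-----'
After iteration 6: m = 5, text = '------'
Loop ends.

Final answer: '------'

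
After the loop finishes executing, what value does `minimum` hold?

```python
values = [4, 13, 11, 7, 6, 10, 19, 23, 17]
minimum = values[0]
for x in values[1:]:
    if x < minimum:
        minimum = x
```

Let's trace through this code step by step.

Initialize: values = [4, 13, 11, 7, 6, 10, 19, 23, 17]
Initialize: minimum = 4
Entering loop: for x in values[1:]:
After iteration 1: x = 13, minimum = 4
After iteration 2: x = 11, minimum = 4
After iteration 3: x = 7, minimum = 4
After iteration 4: x = 6, minimum = 4
After iteration 5: x = 10, minimum = 4
After iteration 6: x = 19, minimum = 4
After iteration 7: x = 23, minimum = 4
After iteration 8: x = 17, minimum = 4
Loop ends.

Final answer: 4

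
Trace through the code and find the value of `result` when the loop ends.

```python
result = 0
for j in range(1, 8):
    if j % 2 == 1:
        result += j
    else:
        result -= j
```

Let's trace through this code step by step.

Initialize: result = 0
Entering loop: for j in range(1, 8):
After iteration 1: j = 1, result = 1
After iteration 2: j = 2, result = -1
After iteration 3: j = 3, result = 2
After iteration 4: j = 4, result = -2
After iteration 5: j = 5, result = 3
After iteration 6: j = 6, result = -3
After iteration 7: j = 7, result = 4
Loop ends.

Final answer: 4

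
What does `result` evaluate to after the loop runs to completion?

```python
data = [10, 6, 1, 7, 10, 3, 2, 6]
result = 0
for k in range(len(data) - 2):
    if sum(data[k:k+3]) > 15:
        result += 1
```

Let's trace through this code step by step.

Initialize: data = [10, 6, 1, 7, 10, 3, 2, 6]
Initialize: result = 0
Entering loop: for k in range(len(data) - 2):
After iteration 1: k = 0, result = 1
After iteration 2: k = 1, result = 1
After iteration 3: k = 2, result = 2
After iteration 4: k = 3, result = 3
After iteration 5: k = 4, result = 3
After iteration 6: k = 5, result = 3
Loop ends.

Final answer: 3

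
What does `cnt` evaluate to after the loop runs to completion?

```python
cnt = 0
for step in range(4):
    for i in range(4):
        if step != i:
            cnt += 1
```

Let's trace through this code step by step.

Initialize: cnt = 0
Entering loop: for step in range(4):
After iteration 1: step = 0, cnt = 3
After iteration 2: step = 1, cnt = 6
After iteration 3: step = 2, cnt = 9
After iteration 4: step = 3, cnt = 12
Loop ends.

Final answer: 12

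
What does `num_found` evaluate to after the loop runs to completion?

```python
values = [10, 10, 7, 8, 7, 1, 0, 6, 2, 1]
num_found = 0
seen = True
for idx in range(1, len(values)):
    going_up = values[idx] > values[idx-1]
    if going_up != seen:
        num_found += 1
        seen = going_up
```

Let's trace through this code step by step.

Initialize: values = [10, 10, 7, 8, 7, 1, 0, 6, 2, 1]
Initialize: num_found = 0
Initialize: seen = True
Entering loop: for idx in range(1, len(values)):
After iteration 1: idx = 1, num_found = 1, seen = False, going_up = False
After iteration 2: idx = 2, num_found = 1, seen = False, going_up = False
After iteration 3: idx = 3, num_found = 2, seen = True, going_up = True
After iteration 4: idx = 4, num_found = 3, seen = False, going_up = False
After iteration 5: idx = 5, num_found = 3, seen = False, going_up = False
After iteration 6: idx = 6, num_found = 3, seen = False, going_up = False
After iteration 7: idx = 7, num_found = 4, seen = True, going_up = True
After iteration 8: idx = 8, num_found = 5, seen = False, going_up = False
After iteration 9: idx = 9, num_found = 5, seen = False, going_up = False
Loop ends.

Final answer: 5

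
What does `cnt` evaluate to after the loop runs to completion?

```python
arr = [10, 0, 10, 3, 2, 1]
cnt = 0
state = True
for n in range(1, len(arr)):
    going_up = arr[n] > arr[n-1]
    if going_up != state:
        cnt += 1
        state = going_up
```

Let's trace through this code step by step.

Initialize: arr = [10, 0, 10, 3, 2, 1]
Initialize: cnt = 0
Initialize: state = True
Entering loop: for n in range(1, len(arr)):
After iteration 1: n = 1, cnt = 1, state = False, going_up = False
After iteration 2: n = 2, cnt = 2, state = True, going_up = True
After iteration 3: n = 3, cnt = 3, state = False, going_up = False
After iteration 4: n = 4, cnt = 3, state = False, going_up = False
After iteration 5: n = 5, cnt = 3, state = False, going_up = False
Loop ends.

Final answer: 3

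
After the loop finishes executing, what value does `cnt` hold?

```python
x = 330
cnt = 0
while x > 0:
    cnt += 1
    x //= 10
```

Let's trace through this code step by step.

Initialize: x = 330
Initialize: cnt = 0
Entering loop: while x > 0:
After iteration 1: x = 33, cnt = 1
After iteration 2: x = 3, cnt = 2
After iteration 3: x = 0, cnt = 3
Loop ends.

Final answer: 3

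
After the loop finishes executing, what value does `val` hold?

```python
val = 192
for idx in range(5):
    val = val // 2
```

Let's trace through this code step by step.

Initialize: val = 192
Entering loop: for idx in range(5):
After iteration 1: idx = 0, val = 96
After iteration 2: idx = 1, val = 48
After iteration 3: idx = 2, val = 24
After iteration 4: idx = 3, val = 12
After iteration 5: idx = 4, val = 6
Loop ends.

Final answer: 6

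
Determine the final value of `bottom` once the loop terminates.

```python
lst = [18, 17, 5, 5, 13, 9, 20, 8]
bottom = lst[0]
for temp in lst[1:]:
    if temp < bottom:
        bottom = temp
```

Let's trace through this code step by step.

Initialize: lst = [18, 17, 5, 5, 13, 9, 20, 8]
Initialize: bottom = 18
Entering loop: for temp in lst[1:]:
After iteration 1: temp = 17, bottom = 17
After iteration 2: temp = 5, bottom = 5
After iteration 3: temp = 5, bottom = 5
After iteration 4: temp = 13, bottom = 5
After iteration 5: temp = 9, bottom = 5
After iteration 6: temp = 20, bottom = 5
After iteration 7: temp = 8, bottom = 5
Loop ends.

Final answer: 5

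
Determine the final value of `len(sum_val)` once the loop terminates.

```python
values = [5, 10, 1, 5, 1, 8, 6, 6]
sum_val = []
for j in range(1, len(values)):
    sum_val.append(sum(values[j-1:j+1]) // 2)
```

Let's trace through this code step by step.

Initialize: values = [5, 10, 1, 5, 1, 8, 6, 6]
Initialize: sum_val = []
Entering loop: for j in range(1, len(values)):
After iteration 1: j = 1, sum_val = [7]
After iteration 2: j = 2, sum_val = [7, 5]
After iteration 3: j = 3, sum_val = [7, 5, 3]
After iteration 4: j = 4, sum_val = [7, 5, 3, 3]
After iteration 5: j = 5, sum_val = [7, 5, 3, 3, 4]
After iteration 6: j = 6, sum_val = [7, 5, 3, 3, 4, 7]
After iteration 7: j = 7, sum_val = [7, 5, 3, 3, 4, 7, 6]
Loop ends.
len(sum_val) = 7

Final answer: 7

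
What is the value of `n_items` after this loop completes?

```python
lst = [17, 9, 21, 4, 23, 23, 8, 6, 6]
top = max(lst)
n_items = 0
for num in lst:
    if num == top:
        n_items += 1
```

Let's trace through this code step by step.

Initialize: lst = [17, 9, 21, 4, 23, 23, 8, 6, 6]
Initialize: top = 23
Initialize: n_items = 0
Entering loop: for num in lst:
After iteration 1: num = 17, n_items = 0
After iteration 2: num = 9, n_items = 0
After iteration 3: num = 21, n_items = 0
After iteration 4: num = 4, n_items = 0
After iteration 5: num = 23, n_items = 1
After iteration 6: num = 23, n_items = 2
After iteration 7: num = 8, n_items = 2
After iteration 8: num = 6, n_items = 2
After iteration 9: num = 6, n_items = 2
Loop ends.

Final answer: 2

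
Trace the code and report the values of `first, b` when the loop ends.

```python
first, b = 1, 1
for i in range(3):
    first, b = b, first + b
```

Let's trace through this code step by step.

Initialize: first = 1
Initialize: b = 1
Entering loop: for i in range(3):
After iteration 1: i = 0, first = 1, b = 2
After iteration 2: i = 1, first = 2, b = 3
After iteration 3: i = 2, first = 3, b = 5
Loop ends.

Final answer: 3, 5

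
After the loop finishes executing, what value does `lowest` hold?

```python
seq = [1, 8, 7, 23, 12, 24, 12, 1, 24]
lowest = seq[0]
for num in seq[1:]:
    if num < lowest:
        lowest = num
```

Let's trace through this code step by step.

Initialize: seq = [1, 8, 7, 23, 12, 24, 12, 1, 24]
Initialize: lowest = 1
Entering loop: for num in seq[1:]:
After iteration 1: num = 8, lowest = 1
After iteration 2: num = 7, lowest = 1
After iteration 3: num = 23, lowest = 1
After iteration 4: num = 12, lowest = 1
After iteration 5: num = 24, lowest = 1
After iteration 6: num = 12, lowest = 1
After iteration 7: num = 1, lowest = 1
After iteration 8: num = 24, lowest = 1
Loop ends.

Final answer: 1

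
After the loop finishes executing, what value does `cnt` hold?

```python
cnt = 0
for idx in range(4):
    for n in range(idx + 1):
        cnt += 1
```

Let's trace through this code step by step.

Initialize: cnt = 0
Entering loop: for idx in range(4):
After iteration 1: idx = 0, cnt = 1, n = 0
After iteration 2: idx = 1, cnt = 3, n = 1
After iteration 3: idx = 2, cnt = 6, n = 2
After iteration 4: idx = 3, cnt = 10, n = 3
Loop ends.

Final answer: 10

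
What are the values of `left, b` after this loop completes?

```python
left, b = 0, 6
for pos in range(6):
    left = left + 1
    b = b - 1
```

Let's trace through this code step by step.

Initialize: left = 0
Initialize: b = 6
Entering loop: for pos in range(6):
After iteration 1: pos = 0, left = 1, b = 5
After iteration 2: pos = 1, left = 2, b = 4
After iteration 3: pos = 2, left = 3, b = 3
After iteration 4: pos = 3, left = 4, b = 2
After iteration 5: pos = 4, left = 5, b = 1
After iteration 6: pos = 5, left = 6, b = 0
Loop ends.

Final answer: 6, 0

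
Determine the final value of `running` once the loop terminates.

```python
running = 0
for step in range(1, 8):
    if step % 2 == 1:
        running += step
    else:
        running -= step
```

Let's trace through this code step by step.

Initialize: running = 0
Entering loop: for step in range(1, 8):
After iteration 1: step = 1, running = 1
After iteration 2: step = 2, running = -1
After iteration 3: step = 3, running = 2
After iteration 4: step = 4, running = -2
After iteration 5: step = 5, running = 3
After iteration 6: step = 6, running = -3
After iteration 7: step = 7, running = 4
Loop ends.

Final answer: 4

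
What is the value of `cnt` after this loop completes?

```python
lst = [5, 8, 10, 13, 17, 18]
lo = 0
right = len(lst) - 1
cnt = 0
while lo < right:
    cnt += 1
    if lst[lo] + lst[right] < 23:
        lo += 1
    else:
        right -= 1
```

Let's trace through this code step by step.

Initialize: lst = [5, 8, 10, 13, 17, 18]
Initialize: lo = 0
Initialize: right = 5
Initialize: cnt = 0
Entering loop: while lo < right:
After iteration 1: lo = 0, right = 4, cnt = 1
After iteration 2: lo = 1, right = 4, cnt = 2
After iteration 3: lo = 1, right = 3, cnt = 3
After iteration 4: lo = 2, right = 3, cnt = 4
After iteration 5: lo = 2, right = 2, cnt = 5
Loop ends.

Final answer: 5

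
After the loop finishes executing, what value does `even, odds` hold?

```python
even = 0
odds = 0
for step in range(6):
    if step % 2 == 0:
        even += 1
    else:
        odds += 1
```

Let's trace through this code step by step.

Initialize: even = 0
Initialize: odds = 0
Entering loop: for step in range(6):
After iteration 1: step = 0, even = 1, odds = 0
After iteration 2: step = 1, even = 1, odds = 1
After iteration 3: step = 2, even = 2, odds = 1
After iteration 4: step = 3, even = 2, odds = 2
After iteration 5: step = 4, even = 3, odds = 2
After iteration 6: step = 5, even = 3, odds = 3
Loop ends.

Final answer: 3, 3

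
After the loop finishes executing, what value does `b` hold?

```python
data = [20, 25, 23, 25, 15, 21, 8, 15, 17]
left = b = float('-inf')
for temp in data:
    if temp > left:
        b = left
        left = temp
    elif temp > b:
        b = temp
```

Let's trace through this code step by step.

Initialize: data = [20, 25, 23, 25, 15, 21, 8, 15, 17]
Initialize: left = -inf
Initialize: b = -inf
Entering loop: for temp in data:
After iteration 1: temp = 20, left = 20, b = -inf
After iteration 2: temp = 25, left = 25, b = 20
After iteration 3: temp = 23, left = 25, b = 23
After iteration 4: temp = 25, left = 25, b = 25
After iteration 5: temp = 15, left = 25, b = 25
After iteration 6: temp = 21, left = 25, b = 25
After iteration 7: temp = 8, left = 25, b = 25
After iteration 8: temp = 15, left = 25, b = 25
After iteration 9: temp = 17, left = 25, b = 25
Loop ends.

Final answer: 25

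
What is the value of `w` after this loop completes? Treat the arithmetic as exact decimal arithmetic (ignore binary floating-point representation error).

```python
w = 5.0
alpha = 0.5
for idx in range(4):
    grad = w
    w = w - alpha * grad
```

Let's trace through this code step by step.

Initialize: w = 5.0
Initialize: alpha = 0.5
Entering loop: for idx in range(4):
After iteration 1: idx = 0, w = 2.5, grad = 5.0
After iteration 2: idx = 1, w = 1.25, grad = 2.5
After iteration 3: idx = 2, w = 0.625, grad = 1.25
After iteration 4: idx = 3, w = 0.3125, grad = 0.625
Loop ends.

Final answer: 0.3125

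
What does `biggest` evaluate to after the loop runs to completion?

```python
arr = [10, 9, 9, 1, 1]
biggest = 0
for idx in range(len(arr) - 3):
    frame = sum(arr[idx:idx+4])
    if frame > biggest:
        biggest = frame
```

Let's trace through this code step by step.

Initialize: arr = [10, 9, 9, 1, 1]
Initialize: biggest = 0
Entering loop: for idx in range(len(arr) - 3):
After iteration 1: idx = 0, biggest = 29, frame = 29
After iteration 2: idx = 1, biggest = 29, frame = 20
Loop ends.

Final answer: 29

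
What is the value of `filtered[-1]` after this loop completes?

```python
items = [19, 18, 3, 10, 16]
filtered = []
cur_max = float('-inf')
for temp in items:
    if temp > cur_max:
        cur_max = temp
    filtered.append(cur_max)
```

Let's trace through this code step by step.

Initialize: items = [19, 18, 3, 10, 16]
Initialize: filtered = []
Initialize: cur_max = -inf
Entering loop: for temp in items:
After iteration 1: temp = 19, filtered = [19], cur_max = 19
After iteration 2: temp = 18, filtered = [19, 19], cur_max = 19
After iteration 3: temp = 3, filtered = [19, 19, 19], cur_max = 19
After iteration 4: temp = 10, filtered = [19, 19, 19, 19], cur_max = 19
After iteration 5: temp = 16, filtered = [19, 19, 19, 19, 19], cur_max = 19
Loop ends.
filtered[-1] = 19

Final answer: 19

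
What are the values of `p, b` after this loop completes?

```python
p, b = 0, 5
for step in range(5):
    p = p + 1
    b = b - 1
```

Let's trace through this code step by step.

Initialize: p = 0
Initialize: b = 5
Entering loop: for step in range(5):
After iteration 1: step = 0, p = 1, b = 4
After iteration 2: step = 1, p = 2, b = 3
After iteration 3: step = 2, p = 3, b = 2
After iteration 4: step = 3, p = 4, b = 1
After iteration 5: step = 4, p = 5, b = 0
Loop ends.

Final answer: 5, 0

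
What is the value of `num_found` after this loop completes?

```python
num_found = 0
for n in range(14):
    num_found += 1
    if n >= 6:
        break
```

Let's trace through this code step by step.

Initialize: num_found = 0
Entering loop: for n in range(14):
After iteration 1: n = 0, num_found = 1
After iteration 2: n = 1, num_found = 2
After iteration 3: n = 2, num_found = 3
After iteration 4: n = 3, num_found = 4
After iteration 5: n = 4, num_found = 5
After iteration 6: n = 5, num_found = 6
After iteration 7: n = 6, num_found = 7
Loop ends.

Final answer: 7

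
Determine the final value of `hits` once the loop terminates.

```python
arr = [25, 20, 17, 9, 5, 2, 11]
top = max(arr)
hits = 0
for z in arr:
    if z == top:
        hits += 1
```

Let's trace through this code step by step.

Initialize: arr = [25, 20, 17, 9, 5, 2, 11]
Initialize: top = 25
Initialize: hits = 0
Entering loop: for z in arr:
After iteration 1: z = 25, hits = 1
After iteration 2: z = 20, hits = 1
After iteration 3: z = 17, hits = 1
After iteration 4: z = 9, hits = 1
After iteration 5: z = 5, hits = 1
After iteration 6: z = 2, hits = 1
After iteration 7: z = 11, hits = 1
Loop ends.

Final answer: 1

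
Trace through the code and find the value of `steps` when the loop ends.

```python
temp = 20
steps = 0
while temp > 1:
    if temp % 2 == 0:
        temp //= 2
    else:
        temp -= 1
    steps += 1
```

Let's trace through this code step by step.

Initialize: temp = 20
Initialize: steps = 0
Entering loop: while temp > 1:
After iteration 1: temp = 10, steps = 1
After iteration 2: temp = 5, steps = 2
After iteration 3: temp = 4, steps = 3
After iteration 4: temp = 2, steps = 4
After iteration 5: temp = 1, steps = 5
Loop ends.

Final answer: 5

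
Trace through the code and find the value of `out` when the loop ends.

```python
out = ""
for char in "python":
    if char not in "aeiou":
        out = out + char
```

Let's trace through this code step by step.

Initialize: out = ''
Entering loop: for char in "python":
After iteration 1: char = 'p', out = 'p'
After iteration 2: char = 'y', out = 'py'
After iteration 3: char = 't', out = 'pyt'
After iteration 4: char = 'h', out = 'pyth'
After iteration 5: char = 'o', out = 'pyth'
After iteration 6: char = 'n', out = 'pythn'
Loop ends.

Final answer: 'pythn'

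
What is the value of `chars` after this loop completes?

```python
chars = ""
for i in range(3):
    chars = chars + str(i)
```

Let's trace through this code step by step.

Initialize: chars = ''
Entering loop: for i in range(3):
After iteration 1: i = 0, chars = '0'
After iteration 2: i = 1, chars = '01'
After iteration 3: i = 2, chars = '012'
Loop ends.

Final answer: '012'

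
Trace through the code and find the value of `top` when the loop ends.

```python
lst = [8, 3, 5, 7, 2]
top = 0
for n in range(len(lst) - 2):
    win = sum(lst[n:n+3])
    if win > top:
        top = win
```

Let's trace through this code step by step.

Initialize: lst = [8, 3, 5, 7, 2]
Initialize: top = 0
Entering loop: for n in range(len(lst) - 2):
After iteration 1: n = 0, top = 16, win = 16
After iteration 2: n = 1, top = 16, win = 15
After iteration 3: n = 2, top = 16, win = 14
Loop ends.

Final answer: 16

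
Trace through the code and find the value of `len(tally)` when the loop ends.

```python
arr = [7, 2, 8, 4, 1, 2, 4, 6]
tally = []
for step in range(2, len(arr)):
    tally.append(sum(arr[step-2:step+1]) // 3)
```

Let's trace through this code step by step.

Initialize: arr = [7, 2, 8, 4, 1, 2, 4, 6]
Initialize: tally = []
Entering loop: for step in range(2, len(arr)):
After iteration 1: step = 2, tally = [5]
After iteration 2: step = 3, tally = [5, 4]
After iteration 3: step = 4, tally = [5, 4, 4]
After iteration 4: step = 5, tally = [5, 4, 4, 2]
After iteration 5: step = 6, tally = [5, 4, 4, 2, 2]
After iteration 6: step = 7, tally = [5, 4, 4, 2, 2, 4]
Loop ends.
len(tally) = 6

Final answer: 6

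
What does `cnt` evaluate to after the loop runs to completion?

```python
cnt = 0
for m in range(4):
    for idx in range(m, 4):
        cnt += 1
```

Let's trace through this code step by step.

Initialize: cnt = 0
Entering loop: for m in range(4):
After iteration 1: m = 0, cnt = 4
After iteration 2: m = 1, cnt = 7
After iteration 3: m = 2, cnt = 9
After iteration 4: m = 3, cnt = 10
Loop ends.

Final answer: 10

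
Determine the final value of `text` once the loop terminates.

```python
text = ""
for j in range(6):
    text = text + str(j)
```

Let's trace through this code step by step.

Initialize: text = ''
Entering loop: for j in range(6):
After iteration 1: j = 0, text = '0'
After iteration 2: j = 1, text = '01'
After iteration 3: j = 2, text = '012'
After iteration 4: j = 3, text = '0123'
After iteration 5: j = 4, text = '01234'
After iteration 6: j = 5, text = '012345'
Loop ends.

Final answer: '012345'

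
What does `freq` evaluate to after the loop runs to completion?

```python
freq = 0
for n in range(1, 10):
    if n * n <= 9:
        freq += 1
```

Let's trace through this code step by step.

Initialize: freq = 0
Entering loop: for n in range(1, 10):
After iteration 1: n = 1, freq = 1
After iteration 2: n = 2, freq = 2
After iteration 3: n = 3, freq = 3
After iteration 4: n = 4, freq = 3
After iteration 5: n = 5, freq = 3
After iteration 6: n = 6, freq = 3
After iteration 7: n = 7, freq = 3
After iteration 8: n = 8, freq = 3
After iteration 9: n = 9, freq = 3
Loop ends.

Final answer: 3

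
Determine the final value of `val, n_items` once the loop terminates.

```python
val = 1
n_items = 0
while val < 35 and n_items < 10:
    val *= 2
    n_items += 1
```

Let's trace through this code step by step.

Initialize: val = 1
Initialize: n_items = 0
Entering loop: while val < 35 and n_items < 10:
After iteration 1: val = 2, n_items = 1
After iteration 2: val = 4, n_items = 2
After iteration 3: val = 8, n_items = 3
After iteration 4: val = 16, n_items = 4
After iteration 5: val = 32, n_items = 5
After iteration 6: val = 64, n_items = 6
Loop ends.

Final answer: 64, 6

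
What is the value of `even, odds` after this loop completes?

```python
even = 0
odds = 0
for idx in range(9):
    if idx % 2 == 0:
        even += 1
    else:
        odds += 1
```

Let's trace through this code step by step.

Initialize: even = 0
Initialize: odds = 0
Entering loop: for idx in range(9):
After iteration 1: idx = 0, even = 1, odds = 0
After iteration 2: idx = 1, even = 1, odds = 1
After iteration 3: idx = 2, even = 2, odds = 1
After iteration 4: idx = 3, even = 2, odds = 2
After iteration 5: idx = 4, even = 3, odds = 2
After iteration 6: idx = 5, even = 3, odds = 3
After iteration 7: idx = 6, even = 4, odds = 3
After iteration 8: idx = 7, even = 4, odds = 4
After iteration 9: idx = 8, even = 5, odds = 4
Loop ends.

Final answer: 5, 4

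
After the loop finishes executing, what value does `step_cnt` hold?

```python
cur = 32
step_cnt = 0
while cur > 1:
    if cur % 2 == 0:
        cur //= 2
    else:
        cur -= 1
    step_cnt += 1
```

Let's trace through this code step by step.

Initialize: cur = 32
Initialize: step_cnt = 0
Entering loop: while cur > 1:
After iteration 1: cur = 16, step_cnt = 1
After iteration 2: cur = 8, step_cnt = 2
After iteration 3: cur = 4, step_cnt = 3
After iteration 4: cur = 2, step_cnt = 4
After iteration 5: cur = 1, step_cnt = 5
Loop ends.

Final answer: 5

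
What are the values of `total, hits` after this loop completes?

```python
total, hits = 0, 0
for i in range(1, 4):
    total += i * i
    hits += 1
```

Let's trace through this code step by step.

Initialize: total = 0
Initialize: hits = 0
Entering loop: for i in range(1, 4):
After iteration 1: i = 1, total = 1, hits = 1
After iteration 2: i = 2, total = 5, hits = 2
After iteration 3: i = 3, total = 14, hits = 3
Loop ends.

Final answer: 14, 3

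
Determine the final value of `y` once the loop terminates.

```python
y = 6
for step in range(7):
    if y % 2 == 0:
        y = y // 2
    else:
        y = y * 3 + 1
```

Let's trace through this code step by step.

Initialize: y = 6
Entering loop: for step in range(7):
After iteration 1: step = 0, y = 3
After iteration 2: step = 1, y = 10
After iteration 3: step = 2, y = 5
After iteration 4: step = 3, y = 16
After iteration 5: step = 4, y = 8
After iteration 6: step = 5, y = 4
After iteration 7: step = 6, y = 2
Loop ends.

Final answer: 2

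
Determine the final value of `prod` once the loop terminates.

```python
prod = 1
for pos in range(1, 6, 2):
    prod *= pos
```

Let's trace through this code step by step.

Initialize: prod = 1
Entering loop: for pos in range(1, 6, 2):
After iteration 1: pos = 1, prod = 1
After iteration 2: pos = 3, prod = 3
After iteration 3: pos = 5, prod = 15
Loop ends.

Final answer: 15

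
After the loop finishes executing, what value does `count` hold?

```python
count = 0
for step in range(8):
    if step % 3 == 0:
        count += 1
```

Let's trace through this code step by step.

Initialize: count = 0
Entering loop: for step in range(8):
After iteration 1: step = 0, count = 1
After iteration 2: step = 1, count = 1
After iteration 3: step = 2, count = 1
After iteration 4: step = 3, count = 2
After iteration 5: step = 4, count = 2
After iteration 6: step = 5, count = 2
After iteration 7: step = 6, count = 3
After iteration 8: step = 7, count = 3
Loop ends.

Final answer: 3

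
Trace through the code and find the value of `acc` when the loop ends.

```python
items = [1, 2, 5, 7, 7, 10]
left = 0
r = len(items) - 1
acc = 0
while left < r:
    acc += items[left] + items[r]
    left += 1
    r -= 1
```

Let's trace through this code step by step.

Initialize: items = [1, 2, 5, 7, 7, 10]
Initialize: left = 0
Initialize: r = 5
Initialize: acc = 0
Entering loop: while left < r:
After iteration 1: left = 1, r = 4, acc = 11
After iteration 2: left = 2, r = 3, acc = 20
After iteration 3: left = 3, r = 2, acc = 32
Loop ends.

Final answer: 32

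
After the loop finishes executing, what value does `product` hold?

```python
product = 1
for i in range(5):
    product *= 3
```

Let's trace through this code step by step.

Initialize: product = 1
Entering loop: for i in range(5):
After iteration 1: i = 0, product = 3
After iteration 2: i = 1, product = 9
After iteration 3: i = 2, product = 27
After iteration 4: i = 3, product = 81
After iteration 5: i = 4, product = 243
Loop ends.

Final answer: 243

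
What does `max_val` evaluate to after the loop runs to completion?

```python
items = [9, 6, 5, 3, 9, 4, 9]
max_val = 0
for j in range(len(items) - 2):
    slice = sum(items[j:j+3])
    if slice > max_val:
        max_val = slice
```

Let's trace through this code step by step.

Initialize: items = [9, 6, 5, 3, 9, 4, 9]
Initialize: max_val = 0
Entering loop: for j in range(len(items) - 2):
After iteration 1: j = 0, max_val = 20, slice = 20
After iteration 2: j = 1, max_val = 20, slice = 14
After iteration 3: j = 2, max_val = 20, slice = 17
After iteration 4: j = 3, max_val = 20, slice = 16
After iteration 5: j = 4, max_val = 22, slice = 22
Loop ends.

Final answer: 22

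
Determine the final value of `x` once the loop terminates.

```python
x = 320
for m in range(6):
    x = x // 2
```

Let's trace through this code step by step.

Initialize: x = 320
Entering loop: for m in range(6):
After iteration 1: m = 0, x = 160
After iteration 2: m = 1, x = 80
After iteration 3: m = 2, x = 40
After iteration 4: m = 3, x = 20
After iteration 5: m = 4, x = 10
After iteration 6: m = 5, x = 5
Loop ends.

Final answer: 5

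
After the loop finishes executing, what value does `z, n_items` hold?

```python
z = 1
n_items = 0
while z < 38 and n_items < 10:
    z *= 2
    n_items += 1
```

Let's trace through this code step by step.

Initialize: z = 1
Initialize: n_items = 0
Entering loop: while z < 38 and n_items < 10:
After iteration 1: z = 2, n_items = 1
After iteration 2: z = 4, n_items = 2
After iteration 3: z = 8, n_items = 3
After iteration 4: z = 16, n_items = 4
After iteration 5: z = 32, n_items = 5
After iteration 6: z = 64, n_items = 6
Loop ends.

Final answer: 64, 6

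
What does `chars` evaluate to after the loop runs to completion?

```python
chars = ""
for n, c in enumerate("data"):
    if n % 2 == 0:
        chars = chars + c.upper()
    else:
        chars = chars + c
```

Let's trace through this code step by step.

Initialize: chars = ''
Entering loop: for n, c in enumerate("data"):
After iteration 1: n = 0, c = 'd', chars = 'D'
After iteration 2: n = 1, c = 'a', chars = 'Da'
After iteration 3: n = 2, c = 't', chars = 'DaT'
After iteration 4: n = 3, c = 'a', chars = 'DaTa'
Loop ends.

Final answer: 'DaTa'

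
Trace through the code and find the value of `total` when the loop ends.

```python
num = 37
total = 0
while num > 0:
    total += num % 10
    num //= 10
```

Let's trace through this code step by step.

Initialize: num = 37
Initialize: total = 0
Entering loop: while num > 0:
After iteration 1: num = 3, total = 7
After iteration 2: num = 0, total = 10
Loop ends.

Final answer: 10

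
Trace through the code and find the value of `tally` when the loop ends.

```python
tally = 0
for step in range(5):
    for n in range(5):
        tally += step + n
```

Let's trace through this code step by step.

Initialize: tally = 0
Entering loop: for step in range(5):
After iteration 1: step = 0, tally = 10
After iteration 2: step = 1, tally = 25
After iteration 3: step = 2, tally = 45
After iteration 4: step = 3, tally = 70
After iteration 5: step = 4, tally = 100
Loop ends.

Final answer: 100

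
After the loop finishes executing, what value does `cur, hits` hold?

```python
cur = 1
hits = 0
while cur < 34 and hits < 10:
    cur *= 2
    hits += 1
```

Let's trace through this code step by step.

Initialize: cur = 1
Initialize: hits = 0
Entering loop: while cur < 34 and hits < 10:
After iteration 1: cur = 2, hits = 1
After iteration 2: cur = 4, hits = 2
After iteration 3: cur = 8, hits = 3
After iteration 4: cur = 16, hits = 4
After iteration 5: cur = 32, hits = 5
After iteration 6: cur = 64, hits = 6
Loop ends.

Final answer: 64, 6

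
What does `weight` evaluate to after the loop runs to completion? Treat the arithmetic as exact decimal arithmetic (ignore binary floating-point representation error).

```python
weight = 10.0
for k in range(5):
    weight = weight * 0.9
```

Let's trace through this code step by step.

Initialize: weight = 10.0
Entering loop: for k in range(5):
After iteration 1: k = 0, weight = 9.0
After iteration 2: k = 1, weight = 8.1
After iteration 3: k = 2, weight = 7.29
After iteration 4: k = 3, weight = 6.561
After iteration 5: k = 4, weight = 5.9049
Loop ends.

Final answer: 5.9049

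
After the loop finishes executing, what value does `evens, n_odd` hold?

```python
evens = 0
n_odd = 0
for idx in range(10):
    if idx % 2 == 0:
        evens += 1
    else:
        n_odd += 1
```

Let's trace through this code step by step.

Initialize: evens = 0
Initialize: n_odd = 0
Entering loop: for idx in range(10):
After iteration 1: idx = 0, evens = 1, n_odd = 0
After iteration 2: idx = 1, evens = 1, n_odd = 1
After iteration 3: idx = 2, evens = 2, n_odd = 1
After iteration 4: idx = 3, evens = 2, n_odd = 2
After iteration 5: idx = 4, evens = 3, n_odd = 2
After iteration 6: idx = 5, evens = 3, n_odd = 3
After iteration 7: idx = 6, evens = 4, n_odd = 3
After iteration 8: idx = 7, evens = 4, n_odd = 4
After iteration 9: idx = 8, evens = 5, n_odd = 4
After iteration 10: idx = 9, evens = 5, n_odd = 5
Loop ends.

Final answer: 5, 5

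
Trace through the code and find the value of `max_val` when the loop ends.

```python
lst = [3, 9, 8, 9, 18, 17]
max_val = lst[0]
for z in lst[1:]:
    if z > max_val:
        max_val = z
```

Let's trace through this code step by step.

Initialize: lst = [3, 9, 8, 9, 18, 17]
Initialize: max_val = 3
Entering loop: for z in lst[1:]:
After iteration 1: z = 9, max_val = 9
After iteration 2: z = 8, max_val = 9
After iteration 3: z = 9, max_val = 9
After iteration 4: z = 18, max_val = 18
After iteration 5: z = 17, max_val = 18
Loop ends.

Final answer: 18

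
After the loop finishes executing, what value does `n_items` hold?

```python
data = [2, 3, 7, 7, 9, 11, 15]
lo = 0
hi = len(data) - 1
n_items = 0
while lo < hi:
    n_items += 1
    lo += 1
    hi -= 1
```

Let's trace through this code step by step.

Initialize: data = [2, 3, 7, 7, 9, 11, 15]
Initialize: lo = 0
Initialize: hi = 6
Initialize: n_items = 0
Entering loop: while lo < hi:
After iteration 1: lo = 1, hi = 5, n_items = 1
After iteration 2: lo = 2, hi = 4, n_items = 2
After iteration 3: lo = 3, hi = 3, n_items = 3
Loop ends.

Final answer: 3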